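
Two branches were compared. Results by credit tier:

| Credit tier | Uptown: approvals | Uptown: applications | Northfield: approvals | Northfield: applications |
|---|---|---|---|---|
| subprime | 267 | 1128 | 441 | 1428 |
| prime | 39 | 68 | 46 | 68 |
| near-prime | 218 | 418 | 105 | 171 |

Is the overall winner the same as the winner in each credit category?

Yes

Subprime: Uptown 267/1128 = 23.7%, Northfield 441/1428 = 30.9% → Northfield
Prime: Uptown 39/68 = 57.4%, Northfield 46/68 = 67.6% → Northfield
Near-prime: Uptown 218/418 = 52.2%, Northfield 105/171 = 61.4% → Northfield
Overall: Uptown 524/1614 = 32.5%, Northfield 592/1667 = 35.5% → Northfield
Northfield wins overall and in every credit group — no reversal.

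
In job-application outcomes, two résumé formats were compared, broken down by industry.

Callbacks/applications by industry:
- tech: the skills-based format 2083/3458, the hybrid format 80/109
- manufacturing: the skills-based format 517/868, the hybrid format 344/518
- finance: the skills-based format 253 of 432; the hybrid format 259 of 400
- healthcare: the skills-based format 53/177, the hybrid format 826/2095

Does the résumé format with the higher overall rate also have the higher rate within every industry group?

No

Tech: the skills-based format 2083/3458 = 60.2%, the hybrid format 80/109 = 73.4% → the hybrid format
Manufacturing: the skills-based format 517/868 = 59.6%, the hybrid format 344/518 = 66.4% → the hybrid format
Finance: the skills-based format 253/432 = 58.6%, the hybrid format 259/400 = 64.8% → the hybrid format
Healthcare: the skills-based format 53/177 = 29.9%, the hybrid format 826/2095 = 39.4% → the hybrid format
Overall: the skills-based format 2906/4935 = 58.9%, the hybrid format 1509/3122 = 48.3% → the skills-based format
The hybrid format wins each industry group but the skills-based format wins overall — the comparison reverses. The hybrid format's applications skew toward healthcare, which has a lower base rate.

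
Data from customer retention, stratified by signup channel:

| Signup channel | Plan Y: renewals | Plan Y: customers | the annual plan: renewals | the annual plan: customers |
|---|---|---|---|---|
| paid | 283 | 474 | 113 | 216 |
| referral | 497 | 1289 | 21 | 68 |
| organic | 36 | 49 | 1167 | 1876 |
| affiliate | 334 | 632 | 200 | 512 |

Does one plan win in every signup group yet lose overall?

Paid: Plan Y 283/474 = 59.7%, the annual plan 113/216 = 52.3% → Plan Y
Referral: Plan Y 497/1289 = 38.6%, the annual plan 21/68 = 30.9% → Plan Y
Organic: Plan Y 36/49 = 73.5%, the annual plan 1167/1876 = 62.2% → Plan Y
Affiliate: Plan Y 334/632 = 52.8%, the annual plan 200/512 = 39.1% → Plan Y
Overall: Plan Y 1150/2444 = 47.1%, the annual plan 1501/2672 = 56.2% → the annual plan
Plan Y wins each signup group but the annual plan wins overall — the comparison reverses. Plan Y's customers skew toward referral, which has a lower base rate.

Yes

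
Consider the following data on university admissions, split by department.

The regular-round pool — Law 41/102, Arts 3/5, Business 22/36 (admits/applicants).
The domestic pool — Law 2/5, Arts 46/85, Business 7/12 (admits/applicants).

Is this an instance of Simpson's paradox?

Law: the regular-round pool 41/102 = 40.2%, the domestic pool 2/5 = 40.0% → the regular-round pool
Arts: the regular-round pool 3/5 = 60.0%, the domestic pool 46/85 = 54.1% → the regular-round pool
Business: the regular-round pool 22/36 = 61.1%, the domestic pool 7/12 = 58.3% → the regular-round pool
Overall: the regular-round pool 66/143 = 46.2%, the domestic pool 55/102 = 53.9% → the domestic pool
The regular-round pool wins each department group but the domestic pool wins overall — the comparison reverses. The regular-round pool's applicants skew toward Law, which has a lower base rate.

Yes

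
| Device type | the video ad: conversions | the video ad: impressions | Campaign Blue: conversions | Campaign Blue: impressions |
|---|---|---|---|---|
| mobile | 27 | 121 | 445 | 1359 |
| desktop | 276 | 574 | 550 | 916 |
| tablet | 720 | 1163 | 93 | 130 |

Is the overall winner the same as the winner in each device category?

No

Mobile: the video ad 27/121 = 22.3%, Campaign Blue 445/1359 = 32.7% → Campaign Blue
Desktop: the video ad 276/574 = 48.1%, Campaign Blue 550/916 = 60.0% → Campaign Blue
Tablet: the video ad 720/1163 = 61.9%, Campaign Blue 93/130 = 71.5% → Campaign Blue
Overall: the video ad 1023/1858 = 55.1%, Campaign Blue 1088/2405 = 45.2% → the video ad
Campaign Blue wins each device group but the video ad wins overall — the comparison reverses. Campaign Blue's impressions skew toward mobile, which has a lower base rate.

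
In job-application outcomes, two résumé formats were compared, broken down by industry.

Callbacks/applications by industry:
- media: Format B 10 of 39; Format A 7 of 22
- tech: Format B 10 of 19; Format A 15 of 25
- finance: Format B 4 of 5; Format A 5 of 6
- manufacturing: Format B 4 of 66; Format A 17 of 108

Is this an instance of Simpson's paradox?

Media: Format B 10/39 = 25.6%, Format A 7/22 = 31.8% → Format A
Tech: Format B 10/19 = 52.6%, Format A 15/25 = 60.0% → Format A
Finance: Format B 4/5 = 80.0%, Format A 5/6 = 83.3% → Format A
Manufacturing: Format B 4/66 = 6.1%, Format A 17/108 = 15.7% → Format A
Overall: Format B 28/129 = 21.7%, Format A 44/161 = 27.3% → Format A
Format A wins overall and in every industry group — no reversal.

No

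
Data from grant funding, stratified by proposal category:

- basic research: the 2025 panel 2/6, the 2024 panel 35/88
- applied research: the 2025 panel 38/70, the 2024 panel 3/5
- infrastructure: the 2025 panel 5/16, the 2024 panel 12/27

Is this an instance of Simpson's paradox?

Yes

Basic research: the 2025 panel 2/6 = 33.3%, the 2024 panel 35/88 = 39.8% → the 2024 panel
Applied research: the 2025 panel 38/70 = 54.3%, the 2024 panel 3/5 = 60.0% → the 2024 panel
Infrastructure: the 2025 panel 5/16 = 31.2%, the 2024 panel 12/27 = 44.4% → the 2024 panel
Overall: the 2025 panel 45/92 = 48.9%, the 2024 panel 50/120 = 41.7% → the 2025 panel
The 2024 panel wins each proposal group but the 2025 panel wins overall — the comparison reverses. The 2024 panel's proposals skew toward basic research, which has a lower base rate.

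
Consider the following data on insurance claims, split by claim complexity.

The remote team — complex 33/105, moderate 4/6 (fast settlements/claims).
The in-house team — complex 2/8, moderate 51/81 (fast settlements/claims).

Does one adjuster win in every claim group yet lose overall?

Complex: the remote team 33/105 = 31.4%, the in-house team 2/8 = 25.0% → the remote team
Moderate: the remote team 4/6 = 66.7%, the in-house team 51/81 = 63.0% → the remote team
Overall: the remote team 37/111 = 33.3%, the in-house team 53/89 = 59.6% → the in-house team
The remote team wins each claim group but the in-house team wins overall — the comparison reverses. The remote team's claims skew toward complex, which has a lower base rate.

Yes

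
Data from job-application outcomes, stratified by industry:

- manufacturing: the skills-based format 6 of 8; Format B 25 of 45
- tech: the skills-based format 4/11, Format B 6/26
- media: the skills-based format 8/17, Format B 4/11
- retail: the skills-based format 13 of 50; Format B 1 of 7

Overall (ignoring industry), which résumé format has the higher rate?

Format B

Manufacturing: the skills-based format 6/8 = 75.0%, Format B 25/45 = 55.6% → the skills-based format
Tech: the skills-based format 4/11 = 36.4%, Format B 6/26 = 23.1% → the skills-based format
Media: the skills-based format 8/17 = 47.1%, Format B 4/11 = 36.4% → the skills-based format
Retail: the skills-based format 13/50 = 26.0%, Format B 1/7 = 14.3% → the skills-based format
Overall: the skills-based format 31/86 = 36.0%, Format B 36/89 = 40.4% → Format B
(The skills-based format wins every industry group but Format B wins overall — the skills-based format's applications skew toward the low-rate retail group.)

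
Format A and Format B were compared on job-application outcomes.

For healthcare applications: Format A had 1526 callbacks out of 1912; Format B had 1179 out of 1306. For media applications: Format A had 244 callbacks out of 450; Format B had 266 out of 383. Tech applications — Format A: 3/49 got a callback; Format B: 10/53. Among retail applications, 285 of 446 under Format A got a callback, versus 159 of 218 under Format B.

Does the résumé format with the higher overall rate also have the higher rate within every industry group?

Yes

Healthcare: Format A 1526/1912 = 79.8%, Format B 1179/1306 = 90.3% → Format B
Media: Format A 244/450 = 54.2%, Format B 266/383 = 69.5% → Format B
Tech: Format A 3/49 = 6.1%, Format B 10/53 = 18.9% → Format B
Retail: Format A 285/446 = 63.9%, Format B 159/218 = 72.9% → Format B
Overall: Format A 2058/2857 = 72.0%, Format B 1614/1960 = 82.3% → Format B
Format B wins overall and in every industry group — no reversal.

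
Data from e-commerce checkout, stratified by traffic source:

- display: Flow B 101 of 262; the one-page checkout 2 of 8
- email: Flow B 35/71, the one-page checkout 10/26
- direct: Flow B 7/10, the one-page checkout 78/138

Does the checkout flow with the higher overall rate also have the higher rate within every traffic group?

No

Display: Flow B 101/262 = 38.5%, the one-page checkout 2/8 = 25.0% → Flow B
Email: Flow B 35/71 = 49.3%, the one-page checkout 10/26 = 38.5% → Flow B
Direct: Flow B 7/10 = 70.0%, the one-page checkout 78/138 = 56.5% → Flow B
Overall: Flow B 143/343 = 41.7%, the one-page checkout 90/172 = 52.3% → the one-page checkout
Flow B wins each traffic group but the one-page checkout wins overall — the comparison reverses. Flow B's sessions skew toward display, which has a lower base rate.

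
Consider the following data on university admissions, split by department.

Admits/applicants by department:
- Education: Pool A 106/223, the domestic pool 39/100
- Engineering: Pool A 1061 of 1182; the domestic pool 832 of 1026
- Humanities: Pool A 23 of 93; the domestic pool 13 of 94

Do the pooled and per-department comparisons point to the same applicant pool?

Education: Pool A 106/223 = 47.5%, the domestic pool 39/100 = 39.0% → Pool A
Engineering: Pool A 1061/1182 = 89.8%, the domestic pool 832/1026 = 81.1% → Pool A
Humanities: Pool A 23/93 = 24.7%, the domestic pool 13/94 = 13.8% → Pool A
Overall: Pool A 1190/1498 = 79.4%, the domestic pool 884/1220 = 72.5% → Pool A
Pool A wins overall and in every department group — no reversal.

Yes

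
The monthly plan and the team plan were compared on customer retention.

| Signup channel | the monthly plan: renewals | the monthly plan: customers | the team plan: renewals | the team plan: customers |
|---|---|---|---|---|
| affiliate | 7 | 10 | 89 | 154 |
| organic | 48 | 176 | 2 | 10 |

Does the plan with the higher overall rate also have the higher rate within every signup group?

No

Affiliate: the monthly plan 7/10 = 70.0%, the team plan 89/154 = 57.8% → the monthly plan
Organic: the monthly plan 48/176 = 27.3%, the team plan 2/10 = 20.0% → the monthly plan
Overall: the monthly plan 55/186 = 29.6%, the team plan 91/164 = 55.5% → the team plan
The monthly plan wins each signup group but the team plan wins overall — the comparison reverses. The monthly plan's customers skew toward organic, which has a lower base rate.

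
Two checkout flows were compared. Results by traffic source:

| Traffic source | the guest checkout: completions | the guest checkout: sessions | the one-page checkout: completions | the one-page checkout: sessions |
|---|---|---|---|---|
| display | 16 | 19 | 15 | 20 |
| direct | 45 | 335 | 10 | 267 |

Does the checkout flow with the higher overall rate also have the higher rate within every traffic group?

Yes

Display: the guest checkout 16/19 = 84.2%, the one-page checkout 15/20 = 75.0% → the guest checkout
Direct: the guest checkout 45/335 = 13.4%, the one-page checkout 10/267 = 3.7% → the guest checkout
Overall: the guest checkout 61/354 = 17.2%, the one-page checkout 25/287 = 8.7% → the guest checkout
The guest checkout wins overall and in every traffic group — no reversal.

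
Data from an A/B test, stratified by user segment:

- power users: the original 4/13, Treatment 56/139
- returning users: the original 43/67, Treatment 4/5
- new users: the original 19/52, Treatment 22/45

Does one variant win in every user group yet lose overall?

Power users: the original 4/13 = 30.8%, Treatment 56/139 = 40.3% → Treatment
Returning users: the original 43/67 = 64.2%, Treatment 4/5 = 80.0% → Treatment
New users: the original 19/52 = 36.5%, Treatment 22/45 = 48.9% → Treatment
Overall: the original 66/132 = 50.0%, Treatment 82/189 = 43.4% → the original
Treatment wins each user group but the original wins overall — the comparison reverses. Treatment's views skew toward power users, which has a lower base rate.

Yes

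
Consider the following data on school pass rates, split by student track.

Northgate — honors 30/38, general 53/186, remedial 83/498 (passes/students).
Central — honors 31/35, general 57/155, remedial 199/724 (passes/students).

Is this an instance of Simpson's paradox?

Honors: Northgate 30/38 = 78.9%, Central 31/35 = 88.6% → Central
General: Northgate 53/186 = 28.5%, Central 57/155 = 36.8% → Central
Remedial: Northgate 83/498 = 16.7%, Central 199/724 = 27.5% → Central
Overall: Northgate 166/722 = 23.0%, Central 287/914 = 31.4% → Central
Central wins overall and in every student group — no reversal.

No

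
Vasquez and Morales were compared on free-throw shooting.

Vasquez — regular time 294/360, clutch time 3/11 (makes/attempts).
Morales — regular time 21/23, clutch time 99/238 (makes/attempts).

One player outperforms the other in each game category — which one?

Morales

Regular time: Vasquez 294/360 = 81.7%, Morales 21/23 = 91.3% → Morales
Clutch time: Vasquez 3/11 = 27.3%, Morales 99/238 = 41.6% → Morales
Morales has the higher rate in both groups.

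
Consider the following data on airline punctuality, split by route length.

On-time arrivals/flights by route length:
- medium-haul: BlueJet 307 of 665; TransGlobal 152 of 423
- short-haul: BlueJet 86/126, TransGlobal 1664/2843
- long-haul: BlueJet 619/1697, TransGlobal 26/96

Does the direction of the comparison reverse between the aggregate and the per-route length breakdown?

Yes

Medium-haul: BlueJet 307/665 = 46.2%, TransGlobal 152/423 = 35.9% → BlueJet
Short-haul: BlueJet 86/126 = 68.3%, TransGlobal 1664/2843 = 58.5% → BlueJet
Long-haul: BlueJet 619/1697 = 36.5%, TransGlobal 26/96 = 27.1% → BlueJet
Overall: BlueJet 1012/2488 = 40.7%, TransGlobal 1842/3362 = 54.8% → TransGlobal
BlueJet wins each route group but TransGlobal wins overall — the comparison reverses. BlueJet's flights skew toward long-haul, which has a lower base rate.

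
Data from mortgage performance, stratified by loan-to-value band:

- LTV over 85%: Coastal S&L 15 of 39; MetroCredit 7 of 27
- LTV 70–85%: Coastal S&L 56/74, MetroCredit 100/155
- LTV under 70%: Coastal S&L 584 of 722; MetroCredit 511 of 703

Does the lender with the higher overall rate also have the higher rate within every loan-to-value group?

LTV over 85%: Coastal S&L 15/39 = 38.5%, MetroCredit 7/27 = 25.9% → Coastal S&L
LTV 70–85%: Coastal S&L 56/74 = 75.7%, MetroCredit 100/155 = 64.5% → Coastal S&L
LTV under 70%: Coastal S&L 584/722 = 80.9%, MetroCredit 511/703 = 72.7% → Coastal S&L
Overall: Coastal S&L 655/835 = 78.4%, MetroCredit 618/885 = 69.8% → Coastal S&L
Coastal S&L wins overall and in every loan-to-value group — no reversal.

Yes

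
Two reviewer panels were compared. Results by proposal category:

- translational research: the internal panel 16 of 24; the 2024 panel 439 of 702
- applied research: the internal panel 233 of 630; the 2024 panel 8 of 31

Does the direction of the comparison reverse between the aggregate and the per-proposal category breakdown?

Translational research: the internal panel 16/24 = 66.7%, the 2024 panel 439/702 = 62.5% → the internal panel
Applied research: the internal panel 233/630 = 37.0%, the 2024 panel 8/31 = 25.8% → the internal panel
Overall: the internal panel 249/654 = 38.1%, the 2024 panel 447/733 = 61.0% → the 2024 panel
The internal panel wins each proposal group but the 2024 panel wins overall — the comparison reverses. The internal panel's proposals skew toward applied research, which has a lower base rate.

Yes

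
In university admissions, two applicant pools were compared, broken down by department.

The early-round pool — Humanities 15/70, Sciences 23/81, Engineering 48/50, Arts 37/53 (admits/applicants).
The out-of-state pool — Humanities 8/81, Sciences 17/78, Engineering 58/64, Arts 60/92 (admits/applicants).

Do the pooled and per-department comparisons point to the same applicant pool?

Yes

Humanities: the early-round pool 15/70 = 21.4%, the out-of-state pool 8/81 = 9.9% → the early-round pool
Sciences: the early-round pool 23/81 = 28.4%, the out-of-state pool 17/78 = 21.8% → the early-round pool
Engineering: the early-round pool 48/50 = 96.0%, the out-of-state pool 58/64 = 90.6% → the early-round pool
Arts: the early-round pool 37/53 = 69.8%, the out-of-state pool 60/92 = 65.2% → the early-round pool
Overall: the early-round pool 123/254 = 48.4%, the out-of-state pool 143/315 = 45.4% → the early-round pool
The early-round pool wins overall and in every department group — no reversal.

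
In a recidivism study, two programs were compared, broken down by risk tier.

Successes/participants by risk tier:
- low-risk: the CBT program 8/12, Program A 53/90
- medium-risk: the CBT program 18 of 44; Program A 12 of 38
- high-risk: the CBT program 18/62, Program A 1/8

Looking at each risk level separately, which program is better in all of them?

Low-risk: the CBT program 8/12 = 66.7%, Program A 53/90 = 58.9% → the CBT program
Medium-risk: the CBT program 18/44 = 40.9%, Program A 12/38 = 31.6% → the CBT program
High-risk: the CBT program 18/62 = 29.0%, Program A 1/8 = 12.5% → the CBT program
The CBT program has the higher rate in all 3 groups.

the CBT program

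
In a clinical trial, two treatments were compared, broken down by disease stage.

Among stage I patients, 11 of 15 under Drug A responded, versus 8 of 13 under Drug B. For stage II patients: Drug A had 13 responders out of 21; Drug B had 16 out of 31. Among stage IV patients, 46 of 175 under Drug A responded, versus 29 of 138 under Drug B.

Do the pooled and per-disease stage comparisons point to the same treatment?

Yes

Stage I: Drug A 11/15 = 73.3%, Drug B 8/13 = 61.5% → Drug A
Stage II: Drug A 13/21 = 61.9%, Drug B 16/31 = 51.6% → Drug A
Stage IV: Drug A 46/175 = 26.3%, Drug B 29/138 = 21.0% → Drug A
Overall: Drug A 70/211 = 33.2%, Drug B 53/182 = 29.1% → Drug A
Drug A wins overall and in every disease group — no reversal.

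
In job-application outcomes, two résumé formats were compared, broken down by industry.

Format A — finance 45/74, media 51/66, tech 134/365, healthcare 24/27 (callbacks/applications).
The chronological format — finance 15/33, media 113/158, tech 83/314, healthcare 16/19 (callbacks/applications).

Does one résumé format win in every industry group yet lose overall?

No

Finance: Format A 45/74 = 60.8%, the chronological format 15/33 = 45.5% → Format A
Media: Format A 51/66 = 77.3%, the chronological format 113/158 = 71.5% → Format A
Tech: Format A 134/365 = 36.7%, the chronological format 83/314 = 26.4% → Format A
Healthcare: Format A 24/27 = 88.9%, the chronological format 16/19 = 84.2% → Format A
Overall: Format A 254/532 = 47.7%, the chronological format 227/524 = 43.3% → Format A
Format A wins overall and in every industry group — no reversal.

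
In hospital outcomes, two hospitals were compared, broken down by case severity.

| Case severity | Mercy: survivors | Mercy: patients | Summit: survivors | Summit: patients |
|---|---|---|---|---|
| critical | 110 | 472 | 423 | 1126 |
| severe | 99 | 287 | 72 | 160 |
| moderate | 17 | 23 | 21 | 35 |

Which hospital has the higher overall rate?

Critical: Mercy 110/472 = 23.3%, Summit 423/1126 = 37.6% → Summit
Severe: Mercy 99/287 = 34.5%, Summit 72/160 = 45.0% → Summit
Moderate: Mercy 17/23 = 73.9%, Summit 21/35 = 60.0% → Mercy
Overall: Mercy 226/782 = 28.9%, Summit 516/1321 = 39.1% → Summit
(Neither sweeps every case group, but Summit has the higher pooled rate.)

Summit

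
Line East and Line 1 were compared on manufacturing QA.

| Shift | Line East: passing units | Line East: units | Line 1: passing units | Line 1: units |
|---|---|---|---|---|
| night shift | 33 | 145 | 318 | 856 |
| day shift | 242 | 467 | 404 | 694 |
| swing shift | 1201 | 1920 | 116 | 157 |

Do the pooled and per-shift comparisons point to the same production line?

No

Night shift: Line East 33/145 = 22.8%, Line 1 318/856 = 37.1% → Line 1
Day shift: Line East 242/467 = 51.8%, Line 1 404/694 = 58.2% → Line 1
Swing shift: Line East 1201/1920 = 62.6%, Line 1 116/157 = 73.9% → Line 1
Overall: Line East 1476/2532 = 58.3%, Line 1 838/1707 = 49.1% → Line East
Line 1 wins each shift group but Line East wins overall — the comparison reverses. Line 1's units skew toward night shift, which has a lower base rate.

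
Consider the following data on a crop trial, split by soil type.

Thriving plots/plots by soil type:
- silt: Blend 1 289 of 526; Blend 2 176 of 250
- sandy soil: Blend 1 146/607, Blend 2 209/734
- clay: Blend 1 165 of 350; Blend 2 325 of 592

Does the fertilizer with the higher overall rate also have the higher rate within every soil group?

Yes

Silt: Blend 1 289/526 = 54.9%, Blend 2 176/250 = 70.4% → Blend 2
Sandy soil: Blend 1 146/607 = 24.1%, Blend 2 209/734 = 28.5% → Blend 2
Clay: Blend 1 165/350 = 47.1%, Blend 2 325/592 = 54.9% → Blend 2
Overall: Blend 1 600/1483 = 40.5%, Blend 2 710/1576 = 45.1% → Blend 2
Blend 2 wins overall and in every soil group — no reversal.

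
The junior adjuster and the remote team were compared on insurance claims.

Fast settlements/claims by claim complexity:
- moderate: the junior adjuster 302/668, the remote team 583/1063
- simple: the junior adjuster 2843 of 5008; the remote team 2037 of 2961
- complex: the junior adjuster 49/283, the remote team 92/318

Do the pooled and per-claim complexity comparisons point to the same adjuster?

Yes

Moderate: the junior adjuster 302/668 = 45.2%, the remote team 583/1063 = 54.8% → the remote team
Simple: the junior adjuster 2843/5008 = 56.8%, the remote team 2037/2961 = 68.8% → the remote team
Complex: the junior adjuster 49/283 = 17.3%, the remote team 92/318 = 28.9% → the remote team
Overall: the junior adjuster 3194/5959 = 53.6%, the remote team 2712/4342 = 62.5% → the remote team
The remote team wins overall and in every claim group — no reversal.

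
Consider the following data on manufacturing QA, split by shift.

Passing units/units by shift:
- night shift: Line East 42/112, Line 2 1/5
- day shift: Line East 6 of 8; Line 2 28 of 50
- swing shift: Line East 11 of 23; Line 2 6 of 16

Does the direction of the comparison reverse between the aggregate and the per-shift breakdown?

Yes

Night shift: Line East 42/112 = 37.5%, Line 2 1/5 = 20.0% → Line East
Day shift: Line East 6/8 = 75.0%, Line 2 28/50 = 56.0% → Line East
Swing shift: Line East 11/23 = 47.8%, Line 2 6/16 = 37.5% → Line East
Overall: Line East 59/143 = 41.3%, Line 2 35/71 = 49.3% → Line 2
Line East wins each shift group but Line 2 wins overall — the comparison reverses. Line East's units skew toward night shift, which has a lower base rate.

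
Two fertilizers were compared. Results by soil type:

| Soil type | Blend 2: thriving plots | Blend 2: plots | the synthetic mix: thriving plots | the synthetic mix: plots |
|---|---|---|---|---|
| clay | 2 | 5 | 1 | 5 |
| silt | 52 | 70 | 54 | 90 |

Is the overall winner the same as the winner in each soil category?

Yes

Clay: Blend 2 2/5 = 40.0%, the synthetic mix 1/5 = 20.0% → Blend 2
Silt: Blend 2 52/70 = 74.3%, the synthetic mix 54/90 = 60.0% → Blend 2
Overall: Blend 2 54/75 = 72.0%, the synthetic mix 55/95 = 57.9% → Blend 2
Blend 2 wins overall and in every soil group — no reversal.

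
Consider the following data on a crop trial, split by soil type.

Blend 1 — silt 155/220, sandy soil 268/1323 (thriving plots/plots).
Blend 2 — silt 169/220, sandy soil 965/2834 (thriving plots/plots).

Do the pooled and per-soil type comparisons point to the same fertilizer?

Silt: Blend 1 155/220 = 70.5%, Blend 2 169/220 = 76.8% → Blend 2
Sandy soil: Blend 1 268/1323 = 20.3%, Blend 2 965/2834 = 34.1% → Blend 2
Overall: Blend 1 423/1543 = 27.4%, Blend 2 1134/3054 = 37.1% → Blend 2
Blend 2 wins overall and in every soil group — no reversal.

Yes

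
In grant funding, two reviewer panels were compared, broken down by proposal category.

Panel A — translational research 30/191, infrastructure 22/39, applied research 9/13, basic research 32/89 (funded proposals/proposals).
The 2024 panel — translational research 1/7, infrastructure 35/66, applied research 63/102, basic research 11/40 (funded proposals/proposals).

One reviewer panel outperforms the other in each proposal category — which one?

Translational research: Panel A 30/191 = 15.7%, the 2024 panel 1/7 = 14.3% → Panel A
Infrastructure: Panel A 22/39 = 56.4%, the 2024 panel 35/66 = 53.0% → Panel A
Applied research: Panel A 9/13 = 69.2%, the 2024 panel 63/102 = 61.8% → Panel A
Basic research: Panel A 32/89 = 36.0%, the 2024 panel 11/40 = 27.5% → Panel A
Panel A has the higher rate in all 4 groups.

Panel A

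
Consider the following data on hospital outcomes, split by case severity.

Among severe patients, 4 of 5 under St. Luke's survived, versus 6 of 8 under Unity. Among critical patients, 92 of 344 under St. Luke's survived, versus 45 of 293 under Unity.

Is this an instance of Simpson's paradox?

Severe: St. Luke's 4/5 = 80.0%, Unity 6/8 = 75.0% → St. Luke's
Critical: St. Luke's 92/344 = 26.7%, Unity 45/293 = 15.4% → St. Luke's
Overall: St. Luke's 96/349 = 27.5%, Unity 51/301 = 16.9% → St. Luke's
St. Luke's wins overall and in every case group — no reversal.

No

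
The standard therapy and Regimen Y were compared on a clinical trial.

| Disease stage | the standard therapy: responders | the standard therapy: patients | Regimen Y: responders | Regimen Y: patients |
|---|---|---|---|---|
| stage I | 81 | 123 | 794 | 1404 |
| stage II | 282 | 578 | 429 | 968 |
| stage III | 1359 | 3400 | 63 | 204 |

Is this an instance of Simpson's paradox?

Yes

Stage I: the standard therapy 81/123 = 65.9%, Regimen Y 794/1404 = 56.6% → the standard therapy
Stage II: the standard therapy 282/578 = 48.8%, Regimen Y 429/968 = 44.3% → the standard therapy
Stage III: the standard therapy 1359/3400 = 40.0%, Regimen Y 63/204 = 30.9% → the standard therapy
Overall: the standard therapy 1722/4101 = 42.0%, Regimen Y 1286/2576 = 49.9% → Regimen Y
The standard therapy wins each disease group but Regimen Y wins overall — the comparison reverses. The standard therapy's patients skew toward stage III, which has a lower base rate.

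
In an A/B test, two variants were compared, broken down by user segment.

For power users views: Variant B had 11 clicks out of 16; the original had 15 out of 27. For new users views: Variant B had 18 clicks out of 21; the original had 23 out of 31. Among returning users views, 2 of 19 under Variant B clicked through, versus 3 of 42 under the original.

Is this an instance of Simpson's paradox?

Power users: Variant B 11/16 = 68.8%, the original 15/27 = 55.6% → Variant B
New users: Variant B 18/21 = 85.7%, the original 23/31 = 74.2% → Variant B
Returning users: Variant B 2/19 = 10.5%, the original 3/42 = 7.1% → Variant B
Overall: Variant B 31/56 = 55.4%, the original 41/100 = 41.0% → Variant B
Variant B wins overall and in every user group — no reversal.

No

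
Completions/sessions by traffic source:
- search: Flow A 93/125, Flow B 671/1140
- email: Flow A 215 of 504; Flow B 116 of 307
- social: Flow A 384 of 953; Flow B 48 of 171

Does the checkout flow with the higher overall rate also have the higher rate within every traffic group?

No

Search: Flow A 93/125 = 74.4%, Flow B 671/1140 = 58.9% → Flow A
Email: Flow A 215/504 = 42.7%, Flow B 116/307 = 37.8% → Flow A
Social: Flow A 384/953 = 40.3%, Flow B 48/171 = 28.1% → Flow A
Overall: Flow A 692/1582 = 43.7%, Flow B 835/1618 = 51.6% → Flow B
Flow A wins each traffic group but Flow B wins overall — the comparison reverses. Flow A's sessions skew toward social, which has a lower base rate.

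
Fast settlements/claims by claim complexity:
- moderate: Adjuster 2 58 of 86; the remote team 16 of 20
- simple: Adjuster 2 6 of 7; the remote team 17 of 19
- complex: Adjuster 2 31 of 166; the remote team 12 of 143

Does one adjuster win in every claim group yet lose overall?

No

Moderate: Adjuster 2 58/86 = 67.4%, the remote team 16/20 = 80.0% → the remote team
Simple: Adjuster 2 6/7 = 85.7%, the remote team 17/19 = 89.5% → the remote team
Complex: Adjuster 2 31/166 = 18.7%, the remote team 12/143 = 8.4% → Adjuster 2
Overall: Adjuster 2 95/259 = 36.7%, the remote team 45/182 = 24.7% → Adjuster 2
Neither sweeps: Adjuster 2 wins 1 of 3 groups, the remote team wins 2. Adjuster 2 wins overall but not every group — no Simpson reversal.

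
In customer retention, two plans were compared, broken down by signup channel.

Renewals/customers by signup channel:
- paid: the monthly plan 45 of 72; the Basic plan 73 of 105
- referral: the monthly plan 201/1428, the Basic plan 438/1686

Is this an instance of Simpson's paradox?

No

Paid: the monthly plan 45/72 = 62.5%, the Basic plan 73/105 = 69.5% → the Basic plan
Referral: the monthly plan 201/1428 = 14.1%, the Basic plan 438/1686 = 26.0% → the Basic plan
Overall: the monthly plan 246/1500 = 16.4%, the Basic plan 511/1791 = 28.5% → the Basic plan
The Basic plan wins overall and in every signup group — no reversal.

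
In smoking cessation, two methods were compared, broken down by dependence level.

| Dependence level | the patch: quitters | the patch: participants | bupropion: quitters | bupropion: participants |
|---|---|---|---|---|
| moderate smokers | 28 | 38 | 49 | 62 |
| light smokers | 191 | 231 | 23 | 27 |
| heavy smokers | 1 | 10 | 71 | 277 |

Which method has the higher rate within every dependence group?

bupropion

Moderate smokers: the patch 28/38 = 73.7%, bupropion 49/62 = 79.0% → bupropion
Light smokers: the patch 191/231 = 82.7%, bupropion 23/27 = 85.2% → bupropion
Heavy smokers: the patch 1/10 = 10.0%, bupropion 71/277 = 25.6% → bupropion
Bupropion has the higher rate in all 3 groups.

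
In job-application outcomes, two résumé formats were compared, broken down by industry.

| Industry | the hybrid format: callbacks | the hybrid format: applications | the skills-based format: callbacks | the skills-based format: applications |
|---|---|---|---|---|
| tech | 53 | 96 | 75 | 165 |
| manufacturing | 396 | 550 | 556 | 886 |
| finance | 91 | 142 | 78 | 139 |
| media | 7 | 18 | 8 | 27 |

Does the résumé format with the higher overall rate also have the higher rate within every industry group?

Yes

Tech: the hybrid format 53/96 = 55.2%, the skills-based format 75/165 = 45.5% → the hybrid format
Manufacturing: the hybrid format 396/550 = 72.0%, the skills-based format 556/886 = 62.8% → the hybrid format
Finance: the hybrid format 91/142 = 64.1%, the skills-based format 78/139 = 56.1% → the hybrid format
Media: the hybrid format 7/18 = 38.9%, the skills-based format 8/27 = 29.6% → the hybrid format
Overall: the hybrid format 547/806 = 67.9%, the skills-based format 717/1217 = 58.9% → the hybrid format
The hybrid format wins overall and in every industry group — no reversal.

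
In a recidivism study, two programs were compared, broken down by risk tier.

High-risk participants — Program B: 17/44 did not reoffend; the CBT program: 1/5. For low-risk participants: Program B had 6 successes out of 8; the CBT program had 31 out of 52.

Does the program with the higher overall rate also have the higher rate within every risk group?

No

High-risk: Program B 17/44 = 38.6%, the CBT program 1/5 = 20.0% → Program B
Low-risk: Program B 6/8 = 75.0%, the CBT program 31/52 = 59.6% → Program B
Overall: Program B 23/52 = 44.2%, the CBT program 32/57 = 56.1% → the CBT program
Program B wins each risk group but the CBT program wins overall — the comparison reverses. Program B's participants skew toward high-risk, which has a lower base rate.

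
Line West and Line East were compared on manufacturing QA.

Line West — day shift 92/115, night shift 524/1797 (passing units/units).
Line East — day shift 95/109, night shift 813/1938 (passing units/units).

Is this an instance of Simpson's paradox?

No

Day shift: Line West 92/115 = 80.0%, Line East 95/109 = 87.2% → Line East
Night shift: Line West 524/1797 = 29.2%, Line East 813/1938 = 42.0% → Line East
Overall: Line West 616/1912 = 32.2%, Line East 908/2047 = 44.4% → Line East
Line East wins overall and in every shift group — no reversal.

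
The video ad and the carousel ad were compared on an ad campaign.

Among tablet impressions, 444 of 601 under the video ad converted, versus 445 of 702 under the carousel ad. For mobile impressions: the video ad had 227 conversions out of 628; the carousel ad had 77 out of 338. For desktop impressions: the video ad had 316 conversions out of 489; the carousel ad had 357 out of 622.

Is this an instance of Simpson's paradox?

Tablet: the video ad 444/601 = 73.9%, the carousel ad 445/702 = 63.4% → the video ad
Mobile: the video ad 227/628 = 36.1%, the carousel ad 77/338 = 22.8% → the video ad
Desktop: the video ad 316/489 = 64.6%, the carousel ad 357/622 = 57.4% → the video ad
Overall: the video ad 987/1718 = 57.5%, the carousel ad 879/1662 = 52.9% → the video ad
The video ad wins overall and in every device group — no reversal.

No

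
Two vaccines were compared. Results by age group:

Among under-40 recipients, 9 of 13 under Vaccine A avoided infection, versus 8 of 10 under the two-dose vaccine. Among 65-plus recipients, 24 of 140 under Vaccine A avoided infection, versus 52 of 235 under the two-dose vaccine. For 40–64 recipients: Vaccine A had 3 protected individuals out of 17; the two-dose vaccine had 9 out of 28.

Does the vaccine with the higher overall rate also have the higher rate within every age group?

Under-40: Vaccine A 9/13 = 69.2%, the two-dose vaccine 8/10 = 80.0% → the two-dose vaccine
65-plus: Vaccine A 24/140 = 17.1%, the two-dose vaccine 52/235 = 22.1% → the two-dose vaccine
40–64: Vaccine A 3/17 = 17.6%, the two-dose vaccine 9/28 = 32.1% → the two-dose vaccine
Overall: Vaccine A 36/170 = 21.2%, the two-dose vaccine 69/273 = 25.3% → the two-dose vaccine
The two-dose vaccine wins overall and in every age group — no reversal.

Yes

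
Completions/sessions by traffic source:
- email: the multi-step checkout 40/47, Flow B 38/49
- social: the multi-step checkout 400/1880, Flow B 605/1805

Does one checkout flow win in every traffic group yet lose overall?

No

Email: the multi-step checkout 40/47 = 85.1%, Flow B 38/49 = 77.6% → the multi-step checkout
Social: the multi-step checkout 400/1880 = 21.3%, Flow B 605/1805 = 33.5% → Flow B
Overall: the multi-step checkout 440/1927 = 22.8%, Flow B 643/1854 = 34.7% → Flow B
Neither sweeps: the multi-step checkout wins 1 of 2 groups, Flow B wins 1. Flow B wins overall but not every group — no Simpson reversal.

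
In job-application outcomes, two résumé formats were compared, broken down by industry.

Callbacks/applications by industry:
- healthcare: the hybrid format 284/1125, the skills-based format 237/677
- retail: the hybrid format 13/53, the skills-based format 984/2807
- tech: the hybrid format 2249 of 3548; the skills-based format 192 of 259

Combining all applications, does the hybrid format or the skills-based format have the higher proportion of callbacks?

the hybrid format

Healthcare: the hybrid format 284/1125 = 25.2%, the skills-based format 237/677 = 35.0% → the skills-based format
Retail: the hybrid format 13/53 = 24.5%, the skills-based format 984/2807 = 35.1% → the skills-based format
Tech: the hybrid format 2249/3548 = 63.4%, the skills-based format 192/259 = 74.1% → the skills-based format
Overall: the hybrid format 2546/4726 = 53.9%, the skills-based format 1413/3743 = 37.8% → the hybrid format
(The skills-based format wins every industry group but the hybrid format wins overall — the skills-based format's applications skew toward the low-rate retail group.)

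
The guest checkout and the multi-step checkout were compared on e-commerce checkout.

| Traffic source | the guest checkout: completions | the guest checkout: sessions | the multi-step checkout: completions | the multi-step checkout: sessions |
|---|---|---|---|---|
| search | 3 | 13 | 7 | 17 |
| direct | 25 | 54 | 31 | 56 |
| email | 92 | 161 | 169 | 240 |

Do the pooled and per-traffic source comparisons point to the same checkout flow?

Search: the guest checkout 3/13 = 23.1%, the multi-step checkout 7/17 = 41.2% → the multi-step checkout
Direct: the guest checkout 25/54 = 46.3%, the multi-step checkout 31/56 = 55.4% → the multi-step checkout
Email: the guest checkout 92/161 = 57.1%, the multi-step checkout 169/240 = 70.4% → the multi-step checkout
Overall: the guest checkout 120/228 = 52.6%, the multi-step checkout 207/313 = 66.1% → the multi-step checkout
The multi-step checkout wins overall and in every traffic group — no reversal.

Yes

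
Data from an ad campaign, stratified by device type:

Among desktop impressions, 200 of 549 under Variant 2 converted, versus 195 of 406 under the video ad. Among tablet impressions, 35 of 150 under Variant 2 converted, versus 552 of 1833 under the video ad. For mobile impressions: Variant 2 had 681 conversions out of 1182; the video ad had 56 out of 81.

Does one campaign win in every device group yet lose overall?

Desktop: Variant 2 200/549 = 36.4%, the video ad 195/406 = 48.0% → the video ad
Tablet: Variant 2 35/150 = 23.3%, the video ad 552/1833 = 30.1% → the video ad
Mobile: Variant 2 681/1182 = 57.6%, the video ad 56/81 = 69.1% → the video ad
Overall: Variant 2 916/1881 = 48.7%, the video ad 803/2320 = 34.6% → Variant 2
The video ad wins each device group but Variant 2 wins overall — the comparison reverses. The video ad's impressions skew toward tablet, which has a lower base rate.

Yes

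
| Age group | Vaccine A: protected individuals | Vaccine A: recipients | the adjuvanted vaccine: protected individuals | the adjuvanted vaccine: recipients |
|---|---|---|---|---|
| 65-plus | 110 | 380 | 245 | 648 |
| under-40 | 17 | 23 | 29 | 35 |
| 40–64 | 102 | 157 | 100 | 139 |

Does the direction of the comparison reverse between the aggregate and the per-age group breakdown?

65-plus: Vaccine A 110/380 = 28.9%, the adjuvanted vaccine 245/648 = 37.8% → the adjuvanted vaccine
Under-40: Vaccine A 17/23 = 73.9%, the adjuvanted vaccine 29/35 = 82.9% → the adjuvanted vaccine
40–64: Vaccine A 102/157 = 65.0%, the adjuvanted vaccine 100/139 = 71.9% → the adjuvanted vaccine
Overall: Vaccine A 229/560 = 40.9%, the adjuvanted vaccine 374/822 = 45.5% → the adjuvanted vaccine
The adjuvanted vaccine wins overall and in every age group — no reversal.

No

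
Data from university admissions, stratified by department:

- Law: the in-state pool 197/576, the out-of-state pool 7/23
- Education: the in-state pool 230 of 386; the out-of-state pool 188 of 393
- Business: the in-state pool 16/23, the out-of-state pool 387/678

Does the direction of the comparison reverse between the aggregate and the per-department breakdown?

Yes

Law: the in-state pool 197/576 = 34.2%, the out-of-state pool 7/23 = 30.4% → the in-state pool
Education: the in-state pool 230/386 = 59.6%, the out-of-state pool 188/393 = 47.8% → the in-state pool
Business: the in-state pool 16/23 = 69.6%, the out-of-state pool 387/678 = 57.1% → the in-state pool
Overall: the in-state pool 443/985 = 45.0%, the out-of-state pool 582/1094 = 53.2% → the out-of-state pool
The in-state pool wins each department group but the out-of-state pool wins overall — the comparison reverses. The in-state pool's applicants skew toward Law, which has a lower base rate.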